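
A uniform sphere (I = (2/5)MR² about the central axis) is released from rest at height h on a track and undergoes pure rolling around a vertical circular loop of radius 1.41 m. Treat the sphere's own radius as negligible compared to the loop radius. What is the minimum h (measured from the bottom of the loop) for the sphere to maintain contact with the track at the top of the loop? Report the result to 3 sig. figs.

h_min ≈ 3.81 m

With I = (2/5)MR², the ratio k = I/(MR²) is 0.4.
At the top of the loop, the minimum-contact condition is Mg = Mv_top²/r, so v_top² = gr.
With ω = v/R, the kinetic energy at speed v is ½(1+k)Mv² = (7/10)Mv².
Energy conservation from release (height h) to the top (height 2r): Mgh = Mg(2r) + (7/10)M·gr.
Thus h_min = 2r + (1+k)r/2 = r(2 + 1.4/2) = 1.41 × 2.7 ≈ 3.81 m.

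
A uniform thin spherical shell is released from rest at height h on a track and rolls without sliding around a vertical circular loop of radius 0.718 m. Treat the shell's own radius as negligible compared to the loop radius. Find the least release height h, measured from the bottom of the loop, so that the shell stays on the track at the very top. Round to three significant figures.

h_min ≈ 2.03 m

With I = (2/3)MR², the ratio k = I/(MR²) is 2/3.
At the top of the loop, the minimum-contact condition is Mg = Mv_top²/r, so v_top² = gr.
With ω = v/R, the kinetic energy at speed v is ½(1+k)Mv² = (5/6)Mv².
Energy conservation from release (height h) to the top (height 2r): Mgh = Mg(2r) + (5/6)M·gr.
Thus h_min = 2r + (1+k)r/2 = r(2 + 1.667/2) = 0.718 × 2.833 ≈ 2.03 m.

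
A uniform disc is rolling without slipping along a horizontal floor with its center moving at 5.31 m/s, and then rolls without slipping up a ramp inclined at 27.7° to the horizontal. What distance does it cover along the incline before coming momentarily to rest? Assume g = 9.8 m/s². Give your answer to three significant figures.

With I = (1/2)MR², the ratio k = I/(MR²) is 0.5.
Pure rolling means v = ωR; then KE = ½Mv² + ½I(v/R)² = ½(1+k)Mv² = (3/4)Mv².
Setting this equal to Mgh gives the vertical rise h = (1+k)v₀²/(2g) = 1.5×5.31²/(2×9.8) = 2.158 m.
The distance along the slope is d = h/sinθ = 2.158/sin27.7° ≈ 4.64 m.

d ≈ 4.64 m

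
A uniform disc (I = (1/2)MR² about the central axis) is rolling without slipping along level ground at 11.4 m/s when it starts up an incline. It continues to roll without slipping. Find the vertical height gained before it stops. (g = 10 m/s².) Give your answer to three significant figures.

With I = (1/2)MR², the ratio k = I/(MR²) is 0.5.
Pure rolling means v = ωR; then KE = ½Mv² + ½I(v/R)² = ½(1+k)Mv² = (3/4)Mv².
At the top the kinetic energy is zero, so (3/4)Mv₀² = Mgh.
Thus h = (1+k)v₀²/(2g) = 1.5 × 11.4² / (2 × 10) ≈ 9.75 m.

h ≈ 9.75 m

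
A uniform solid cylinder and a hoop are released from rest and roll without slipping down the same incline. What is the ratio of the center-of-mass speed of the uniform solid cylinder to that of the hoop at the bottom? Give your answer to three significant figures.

v_ratio ≈ 1.15

Each satisfies Mgh = ½(1+k)Mv² with k = I/(MR²), so v ∝ 1/√(1+k).
For the uniform solid cylinder k = 0.5; for the hoop k = 1.
v₁/v₂ = √((1+k₂)/(1+k₁)) = √(2/1.5) ≈ 1.15.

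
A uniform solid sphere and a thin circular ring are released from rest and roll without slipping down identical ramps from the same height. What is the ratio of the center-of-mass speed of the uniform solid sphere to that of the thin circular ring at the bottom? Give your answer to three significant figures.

Each satisfies Mgh = ½(1+k)Mv² with k = I/(MR²), so v ∝ 1/√(1+k).
For the uniform solid sphere k = 0.4; for the thin circular ring k = 1.
v₁/v₂ = √((1+k₂)/(1+k₁)) = √(2/1.4) ≈ 1.20.

v_ratio ≈ 1.20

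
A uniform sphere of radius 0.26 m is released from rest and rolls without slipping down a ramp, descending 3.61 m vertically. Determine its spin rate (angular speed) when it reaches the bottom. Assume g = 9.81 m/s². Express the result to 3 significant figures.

The moment of inertia is (2/5)MR², giving k ≡ I/(MR²) = 0.4.
The rolling condition ω = v/R makes the rotational term ½I(v/R)² = ½kMv², so KE_total = ½(1+k)Mv² = (7/10)Mv².
Energy conservation Mgh = ½(1+k)Mv² gives v = √(2gh/(1+k)) = √(2 × 9.81 × 3.61 / 1.4) = 7.113 m/s.
Then ω = v/R = 7.113 / 0.26 ≈ 27.4 rad/s.

ω ≈ 27.4 rad/s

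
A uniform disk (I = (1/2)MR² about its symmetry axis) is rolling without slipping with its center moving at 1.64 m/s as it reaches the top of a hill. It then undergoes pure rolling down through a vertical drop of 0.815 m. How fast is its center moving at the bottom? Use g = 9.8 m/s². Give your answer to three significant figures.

For this body I = (1/2)MR², i.e. k = I/(MR²) = 0.5.
Rolling without slipping gives ω = v/R, so the total kinetic energy is ½Mv² + ½Iω² = ½(1+k)Mv² = (3/4)Mv².
Conserving energy between top and bottom: (3/4)Mv² = (3/4)Mv₀² + Mgh, hence v² = v₀² + 2gh/(1+k).
v = √(1.64² + 2×9.8×0.815/1.5) = √13.34 ≈ 3.65 m/s.

v ≈ 3.65 m/s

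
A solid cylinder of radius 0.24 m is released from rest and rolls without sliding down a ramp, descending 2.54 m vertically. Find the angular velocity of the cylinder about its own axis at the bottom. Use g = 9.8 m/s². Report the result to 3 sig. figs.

The moment of inertia is (1/2)MR², giving k ≡ I/(MR²) = 0.5.
Rolling without slipping gives ω = v/R, so the total kinetic energy is ½Mv² + ½Iω² = ½(1+k)Mv² = (3/4)Mv².
Energy conservation Mgh = ½(1+k)Mv² gives v = √(2gh/(1+k)) = √(2 × 9.8 × 2.54 / 1.5) = 5.761 m/s.
The angular speed follows from ω = v/R = 5.761/0.24 ≈ 24.0 rad/s.

ω ≈ 24.0 rad/s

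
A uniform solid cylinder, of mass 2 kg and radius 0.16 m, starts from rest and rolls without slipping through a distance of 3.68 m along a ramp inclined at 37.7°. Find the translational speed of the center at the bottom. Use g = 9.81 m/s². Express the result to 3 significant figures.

v ≈ 5.43 m/s

For this body I = (1/2)MR², i.e. k = I/(MR²) = 0.5.
The rolling condition ω = v/R makes the rotational term ½I(v/R)² = ½kMv², so KE_total = ½(1+k)Mv² = (3/4)Mv².
The vertical drop is h = L sinθ = 3.68 × sin37.7° = 2.25 m.
Setting Mgh = (3/4)Mv² gives v = √(2gh/(1+k)) = √(2·9.81·2.25/1.5) ≈ 5.43 m/s.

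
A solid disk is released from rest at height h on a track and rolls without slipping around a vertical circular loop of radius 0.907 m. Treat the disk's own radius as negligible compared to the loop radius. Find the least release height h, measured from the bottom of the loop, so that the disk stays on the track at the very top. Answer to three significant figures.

The moment of inertia is (1/2)MR², giving k ≡ I/(MR²) = 0.5.
At the top of the loop, the minimum-contact condition is Mg = Mv_top²/r, so v_top² = gr.
With ω = v/R, the kinetic energy at speed v is ½(1+k)Mv² = (3/4)Mv².
Energy conservation from release (height h) to the top (height 2r): Mgh = Mg(2r) + (3/4)M·gr.
Thus h_min = 2r + (1+k)r/2 = r(2 + 1.5/2) = 0.907 × 2.75 ≈ 2.49 m.

h_min ≈ 2.49 m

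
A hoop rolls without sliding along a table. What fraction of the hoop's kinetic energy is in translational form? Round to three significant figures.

fraction ≈ 0.500

The moment of inertia is MR², giving k ≡ I/(MR²) = 1.
With ω = v/R, KE_trans = ½Mv² and KE_rot = ½Iω² = ½kMv², so KE_total = ½(1+k)Mv².
The translational fraction is therefore 1/(1+k) = 1/2 ≈ 0.500.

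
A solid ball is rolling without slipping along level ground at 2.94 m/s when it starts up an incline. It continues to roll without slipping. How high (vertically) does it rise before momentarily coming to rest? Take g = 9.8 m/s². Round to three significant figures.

h ≈ 0.617 m

With I = (2/5)MR², the ratio k = I/(MR²) is 0.4.
Pure rolling means v = ωR; then KE = ½Mv² + ½I(v/R)² = ½(1+k)Mv² = (7/10)Mv².
All of this converts to potential energy at the highest point: (7/10)Mv₀² = Mgh.
Thus h = (1+k)v₀²/(2g) = 1.4 × 2.94² / (2 × 9.8) ≈ 0.617 m.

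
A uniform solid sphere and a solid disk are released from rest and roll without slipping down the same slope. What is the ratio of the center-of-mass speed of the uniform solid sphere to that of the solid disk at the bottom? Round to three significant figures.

v_ratio ≈ 1.04

Each satisfies Mgh = ½(1+k)Mv² with k = I/(MR²), so v ∝ 1/√(1+k).
For the uniform solid sphere k = 0.4; for the solid disk k = 0.5.
v₁/v₂ = √((1+k₂)/(1+k₁)) = √(1.5/1.4) ≈ 1.04.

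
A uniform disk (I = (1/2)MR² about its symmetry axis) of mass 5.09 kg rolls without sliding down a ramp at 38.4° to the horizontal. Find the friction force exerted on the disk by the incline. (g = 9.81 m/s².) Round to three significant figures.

The moment of inertia is (1/2)MR², giving k ≡ I/(MR²) = 0.5.
Translational: Mg sinθ − f = Ma. Rotational about the CM: fR = Iα = kMRa, so f = kMa.
Combining, a = g sinθ/(1+k) and f = kMa = kMg sinθ/(1+k).
f = 0.5 × 5.09 × 9.81 × sin38.4° / 1.5 ≈ 10.3 N.

f ≈ 10.3 N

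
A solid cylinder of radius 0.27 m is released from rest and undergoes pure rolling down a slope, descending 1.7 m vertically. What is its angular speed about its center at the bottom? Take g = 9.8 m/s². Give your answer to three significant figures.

ω ≈ 17.5 rad/s

The moment of inertia is (1/2)MR², giving k ≡ I/(MR²) = 0.5.
Rolling without slipping gives ω = v/R, so the total kinetic energy is ½Mv² + ½Iω² = ½(1+k)Mv² = (3/4)Mv².
Energy conservation Mgh = ½(1+k)Mv² gives v = √(2gh/(1+k)) = √(2 × 9.8 × 1.7 / 1.5) = 4.713 m/s.
The angular speed follows from ω = v/R = 4.713/0.27 ≈ 17.5 rad/s.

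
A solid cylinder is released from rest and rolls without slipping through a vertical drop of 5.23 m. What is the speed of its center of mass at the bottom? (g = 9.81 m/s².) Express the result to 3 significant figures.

v ≈ 8.27 m/s

Here I = (1/2)MR², so the shape factor k = I/(MR²) = 0.5.
Rolling without slipping gives ω = v/R, so the total kinetic energy is ½Mv² + ½Iω² = ½(1+k)Mv² = (3/4)Mv².
Energy conservation: Mgh = (3/4)Mv², so v = √(2gh/(1+k)) = √(2 × 9.81 × 5.23 / 1.5) ≈ 8.27 m/s.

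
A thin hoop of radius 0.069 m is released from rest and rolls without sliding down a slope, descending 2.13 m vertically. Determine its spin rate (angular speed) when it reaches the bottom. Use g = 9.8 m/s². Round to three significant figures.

ω ≈ 66.2 rad/s

Here I = MR², so the shape factor k = I/(MR²) = 1.
Rolling without slipping gives ω = v/R, so the total kinetic energy is ½Mv² + ½Iω² = ½(1+k)Mv² = Mv².
Energy conservation Mgh = ½(1+k)Mv² gives v = √(2gh/(1+k)) = √(2 × 9.8 × 2.13 / 2) = 4.569 m/s.
Then ω = v/R = 4.569 / 0.069 ≈ 66.2 rad/s.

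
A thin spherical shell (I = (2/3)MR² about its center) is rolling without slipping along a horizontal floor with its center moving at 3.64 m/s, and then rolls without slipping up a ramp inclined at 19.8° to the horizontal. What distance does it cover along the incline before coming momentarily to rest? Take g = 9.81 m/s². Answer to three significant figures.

d ≈ 3.32 m

The moment of inertia is (2/3)MR², giving k ≡ I/(MR²) = 2/3.
Since it rolls without slipping, ω = v/R and KE = ½Mv² + ½Iω² = ½(1+k)Mv² = (5/6)Mv².
Setting this equal to Mgh gives the vertical rise h = (1+k)v₀²/(2g) = 1.667×3.64²/(2×9.81) = 1.126 m.
The distance along the slope is d = h/sinθ = 1.126/sin19.8° ≈ 3.32 m.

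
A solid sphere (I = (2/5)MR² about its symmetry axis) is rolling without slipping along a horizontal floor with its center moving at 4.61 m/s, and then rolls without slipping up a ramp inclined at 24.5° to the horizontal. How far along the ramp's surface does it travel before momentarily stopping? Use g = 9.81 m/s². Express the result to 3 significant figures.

d ≈ 3.66 m

The moment of inertia is (2/5)MR², giving k ≡ I/(MR²) = 0.4.
Since it rolls without slipping, ω = v/R and KE = ½Mv² + ½Iω² = ½(1+k)Mv² = (7/10)Mv².
Setting this equal to Mgh gives the vertical rise h = (1+k)v₀²/(2g) = 1.4×4.61²/(2×9.81) = 1.516 m.
Along the incline, d = h/sinθ = 1.516/sin24.5° ≈ 3.66 m.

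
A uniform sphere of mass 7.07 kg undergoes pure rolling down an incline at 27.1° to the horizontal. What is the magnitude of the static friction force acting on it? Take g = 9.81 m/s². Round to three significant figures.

f ≈ 9.03 N

Here I = (2/5)MR², so the shape factor k = I/(MR²) = 0.4.
Along the incline Mg sinθ − f = Ma, and torque about the center fR = Iα = kMR²(a/R) gives f = kMa.
Combining, a = g sinθ/(1+k) and f = kMa = kMg sinθ/(1+k).
f = 0.4 × 7.07 × 9.81 × sin27.1° / 1.4 ≈ 9.03 N.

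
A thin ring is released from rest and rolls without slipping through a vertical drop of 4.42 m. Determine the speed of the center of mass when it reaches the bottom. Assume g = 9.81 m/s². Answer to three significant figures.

v ≈ 6.58 m/s

For this body I = MR², i.e. k = I/(MR²) = 1.
Rolling without slipping gives ω = v/R, so the total kinetic energy is ½Mv² + ½Iω² = ½(1+k)Mv² = Mv².
Setting Mgh = Mv² gives v = √(2gh/(1+k)) = √(2·9.81·4.42/2) ≈ 6.58 m/s.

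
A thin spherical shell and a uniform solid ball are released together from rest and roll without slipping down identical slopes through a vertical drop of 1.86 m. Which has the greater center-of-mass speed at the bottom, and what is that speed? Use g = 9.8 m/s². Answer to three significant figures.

the uniform solid ball, at v ≈ 5.10 m/s

For rolling without slipping, Mgh = ½(1+k)Mv² where k = I/(MR²), so v = √(2gh/(1+k)).
Thin spherical shell: k = 2/3, giving v = √(2×9.8×1.86/1.667) = 4.677 m/s.
Uniform solid ball: k = 0.4, giving v = √(2×9.8×1.86/1.4) = 5.103 m/s.
The smaller k wins: the uniform solid ball, at ≈ 5.10 m/s.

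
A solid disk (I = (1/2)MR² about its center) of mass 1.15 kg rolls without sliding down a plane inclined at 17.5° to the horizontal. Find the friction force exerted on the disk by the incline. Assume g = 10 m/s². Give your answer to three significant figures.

f ≈ 1.15 N

Here I = (1/2)MR², so the shape factor k = I/(MR²) = 0.5.
Translational: Mg sinθ − f = Ma. Rotational about the CM: fR = Iα = kMRa, so f = kMa.
Combining, a = g sinθ/(1+k) and f = kMa = kMg sinθ/(1+k).
f = 0.5 × 1.15 × 10 × sin17.5° / 1.5 ≈ 1.15 N.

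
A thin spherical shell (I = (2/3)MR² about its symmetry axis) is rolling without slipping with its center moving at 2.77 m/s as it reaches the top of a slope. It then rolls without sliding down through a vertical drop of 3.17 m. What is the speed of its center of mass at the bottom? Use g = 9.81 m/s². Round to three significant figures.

For this body I = (2/3)MR², i.e. k = I/(MR²) = 2/3.
Rolling without slipping gives ω = v/R, so the total kinetic energy is ½Mv² + ½Iω² = ½(1+k)Mv² = (5/6)Mv².
Energy conservation: (5/6)Mv₀² + Mgh = (5/6)Mv², so v² = v₀² + 2gh/(1+k).
v = √(2.77² + 2×9.81×3.17/1.667) = √44.99 ≈ 6.71 m/s.

v ≈ 6.71 m/s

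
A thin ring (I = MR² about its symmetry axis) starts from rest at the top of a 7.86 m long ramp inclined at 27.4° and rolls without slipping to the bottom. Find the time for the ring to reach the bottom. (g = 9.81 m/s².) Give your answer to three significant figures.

t ≈ 2.64 s

Here I = MR², so the shape factor k = I/(MR²) = 1.
Along the incline Mg sinθ − f = Ma, and torque about the center fR = Iα = kMR²(a/R) gives f = kMa.
Hence a = g sinθ/(1+k) = 9.81×sin27.4°/2 = 2.257 m/s².
Starting from rest, L = ½at², so t = √(2L/a) = √(2×7.86/2.257) ≈ 2.64 s.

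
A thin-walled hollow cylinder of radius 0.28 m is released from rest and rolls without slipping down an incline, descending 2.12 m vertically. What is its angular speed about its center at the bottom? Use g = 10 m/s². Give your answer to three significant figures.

ω ≈ 16.4 rad/s

With I = MR², the ratio k = I/(MR²) is 1.
The rolling condition ω = v/R makes the rotational term ½I(v/R)² = ½kMv², so KE_total = ½(1+k)Mv² = Mv².
Energy conservation Mgh = ½(1+k)Mv² gives v = √(2gh/(1+k)) = √(2 × 10 × 2.12 / 2) = 4.604 m/s.
The angular speed follows from ω = v/R = 4.604/0.28 ≈ 16.4 rad/s.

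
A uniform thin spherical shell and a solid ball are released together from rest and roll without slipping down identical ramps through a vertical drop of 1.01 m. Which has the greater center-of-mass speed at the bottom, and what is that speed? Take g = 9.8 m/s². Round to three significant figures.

the solid ball, at v ≈ 3.76 m/s

For rolling without slipping, Mgh = ½(1+k)Mv² where k = I/(MR²), so v = √(2gh/(1+k)).
Uniform thin spherical shell: k = 2/3, giving v = √(2×9.8×1.01/1.667) = 3.446 m/s.
Solid ball: k = 0.4, giving v = √(2×9.8×1.01/1.4) = 3.76 m/s.
The smaller k wins: the solid ball, at ≈ 3.76 m/s.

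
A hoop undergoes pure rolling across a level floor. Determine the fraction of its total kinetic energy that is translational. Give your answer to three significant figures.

The moment of inertia is MR², giving k ≡ I/(MR²) = 1.
With ω = v/R, KE_trans = ½Mv² and KE_rot = ½Iω² = ½kMv², so KE_total = ½(1+k)Mv².
The translational fraction is therefore 1/(1+k) = 1/2 ≈ 0.500.

fraction ≈ 0.500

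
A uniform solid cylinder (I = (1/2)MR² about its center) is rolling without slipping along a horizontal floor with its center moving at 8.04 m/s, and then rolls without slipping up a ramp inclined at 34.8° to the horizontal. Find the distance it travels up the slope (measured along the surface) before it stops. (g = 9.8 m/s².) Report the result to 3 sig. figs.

d ≈ 8.67 m

The moment of inertia is (1/2)MR², giving k ≡ I/(MR²) = 0.5.
Pure rolling means v = ωR; then KE = ½Mv² + ½I(v/R)² = ½(1+k)Mv² = (3/4)Mv².
Setting this equal to Mgh gives the vertical rise h = (1+k)v₀²/(2g) = 1.5×8.04²/(2×9.8) = 4.947 m.
Along the incline, d = h/sinθ = 4.947/sin34.8° ≈ 8.67 m.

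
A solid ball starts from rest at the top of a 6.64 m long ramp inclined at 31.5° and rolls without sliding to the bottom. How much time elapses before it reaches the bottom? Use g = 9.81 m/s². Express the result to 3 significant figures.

t ≈ 1.90 s

Here I = (2/5)MR², so the shape factor k = I/(MR²) = 0.4.
Newton's second law down the slope: Mg sinθ − f = Ma. The torque equation fR = Iα (with α = a/R) gives f = kMa.
Hence a = g sinθ/(1+k) = 9.81×sin31.5°/1.4 = 3.661 m/s².
With constant a from rest, t = √(2L/a) = √(2·6.64/3.661) ≈ 1.90 s.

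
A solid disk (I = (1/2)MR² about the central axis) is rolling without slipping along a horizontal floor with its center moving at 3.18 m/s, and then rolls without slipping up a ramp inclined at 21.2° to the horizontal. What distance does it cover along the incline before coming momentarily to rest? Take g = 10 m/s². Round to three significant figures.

d ≈ 2.10 m

Here I = (1/2)MR², so the shape factor k = I/(MR²) = 0.5.
The rolling condition ω = v/R makes the rotational term ½I(v/R)² = ½kMv², so KE_total = ½(1+k)Mv² = (3/4)Mv².
Setting this equal to Mgh gives the vertical rise h = (1+k)v₀²/(2g) = 1.5×3.18²/(2×10) = 0.7584 m.
The distance along the slope is d = h/sinθ = 0.7584/sin21.2° ≈ 2.10 m.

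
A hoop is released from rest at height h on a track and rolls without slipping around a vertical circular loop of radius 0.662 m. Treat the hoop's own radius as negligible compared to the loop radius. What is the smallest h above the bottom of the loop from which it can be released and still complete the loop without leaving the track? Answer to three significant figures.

h_min ≈ 1.99 m

The moment of inertia is MR², giving k ≡ I/(MR²) = 1.
At the top, contact is just lost when gravity alone supplies the centripetal force: Mg = Mv_top²/r, i.e. v_top² = gr.
With ω = v/R, the kinetic energy at speed v is ½(1+k)Mv² = Mv².
Energy conservation from release (height h) to the top (height 2r): Mgh = Mg(2r) + M·gr.
Thus h_min = 2r + (1+k)r/2 = r(2 + 2/2) = 0.662 × 3 ≈ 1.99 m.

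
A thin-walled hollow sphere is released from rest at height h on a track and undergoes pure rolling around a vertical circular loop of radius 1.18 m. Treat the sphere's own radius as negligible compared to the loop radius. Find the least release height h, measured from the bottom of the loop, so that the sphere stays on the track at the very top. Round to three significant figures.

h_min ≈ 3.34 m

The moment of inertia is (2/3)MR², giving k ≡ I/(MR²) = 2/3.
At the top of the loop, the minimum-contact condition is Mg = Mv_top²/r, so v_top² = gr.
With ω = v/R, the kinetic energy at speed v is ½(1+k)Mv² = (5/6)Mv².
Energy conservation from release (height h) to the top (height 2r): Mgh = Mg(2r) + (5/6)M·gr.
Thus h_min = 2r + (1+k)r/2 = r(2 + 1.667/2) = 1.18 × 2.833 ≈ 3.34 m.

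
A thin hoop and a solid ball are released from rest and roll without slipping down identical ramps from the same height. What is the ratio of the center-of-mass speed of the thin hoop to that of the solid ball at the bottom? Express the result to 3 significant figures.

v_ratio ≈ 0.837

Each satisfies Mgh = ½(1+k)Mv² with k = I/(MR²), so v ∝ 1/√(1+k).
For the thin hoop k = 1; for the solid ball k = 0.4.
v₁/v₂ = √((1+k₂)/(1+k₁)) = √(1.4/2) ≈ 0.837.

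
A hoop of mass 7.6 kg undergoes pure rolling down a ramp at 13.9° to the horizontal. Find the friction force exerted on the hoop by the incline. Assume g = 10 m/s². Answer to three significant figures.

f ≈ 9.13 N

Here I = MR², so the shape factor k = I/(MR²) = 1.
Translational: Mg sinθ − f = Ma. Rotational about the CM: fR = Iα = kMRa, so f = kMa.
Combining, a = g sinθ/(1+k) and f = kMa = kMg sinθ/(1+k).
f = 1 × 7.6 × 10 × sin13.9° / 2 ≈ 9.13 N.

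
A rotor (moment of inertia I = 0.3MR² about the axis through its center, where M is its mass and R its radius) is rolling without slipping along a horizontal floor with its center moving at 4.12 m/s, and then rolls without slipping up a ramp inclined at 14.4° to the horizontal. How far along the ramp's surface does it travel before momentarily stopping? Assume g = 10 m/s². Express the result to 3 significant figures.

The moment of inertia is 0.3MR², giving k ≡ I/(MR²) = 0.3.
The rolling condition ω = v/R makes the rotational term ½I(v/R)² = ½kMv², so KE_total = ½(1+k)Mv² = (13/20)Mv².
Setting this equal to Mgh gives the vertical rise h = (1+k)v₀²/(2g) = 1.3×4.12²/(2×10) = 1.103 m.
The distance along the slope is d = h/sinθ = 1.103/sin14.4° ≈ 4.44 m.

d ≈ 4.44 m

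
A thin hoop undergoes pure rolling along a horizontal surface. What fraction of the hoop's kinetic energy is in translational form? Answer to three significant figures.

fraction ≈ 0.500

With I = MR², the ratio k = I/(MR²) is 1.
Since ω = v/R, the translational part is ½Mv² and the rotational part is ½I(v/R)² = ½kMv²; the total is ½(1+k)Mv².
The translational fraction is therefore 1/(1+k) = 1/2 ≈ 0.500.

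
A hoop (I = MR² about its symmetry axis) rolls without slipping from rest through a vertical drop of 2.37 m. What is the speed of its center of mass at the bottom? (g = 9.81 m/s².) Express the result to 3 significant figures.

With I = MR², the ratio k = I/(MR²) is 1.
Rolling without slipping gives ω = v/R, so the total kinetic energy is ½Mv² + ½Iω² = ½(1+k)Mv² = Mv².
Energy conservation: Mgh = Mv², so v = √(2gh/(1+k)) = √(2 × 9.81 × 2.37 / 2) ≈ 4.82 m/s.

v ≈ 4.82 m/s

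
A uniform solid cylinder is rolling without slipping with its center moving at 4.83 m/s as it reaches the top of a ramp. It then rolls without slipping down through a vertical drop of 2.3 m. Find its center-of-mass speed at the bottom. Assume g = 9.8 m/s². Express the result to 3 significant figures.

v ≈ 7.31 m/s

Here I = (1/2)MR², so the shape factor k = I/(MR²) = 0.5.
The rolling condition ω = v/R makes the rotational term ½I(v/R)² = ½kMv², so KE_total = ½(1+k)Mv² = (3/4)Mv².
Energy conservation: (3/4)Mv₀² + Mgh = (3/4)Mv², so v² = v₀² + 2gh/(1+k).
v = √(4.83² + 2×9.8×2.3/1.5) = √53.38 ≈ 7.31 m/s.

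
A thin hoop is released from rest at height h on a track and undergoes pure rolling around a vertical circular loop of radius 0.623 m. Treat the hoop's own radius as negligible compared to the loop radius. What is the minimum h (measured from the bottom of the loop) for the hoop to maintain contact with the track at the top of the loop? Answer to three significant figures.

With I = MR², the ratio k = I/(MR²) is 1.
At the top of the loop, the minimum-contact condition is Mg = Mv_top²/r, so v_top² = gr.
With ω = v/R, the kinetic energy at speed v is ½(1+k)Mv² = Mv².
Energy conservation from release (height h) to the top (height 2r): Mgh = Mg(2r) + M·gr.
Thus h_min = 2r + (1+k)r/2 = r(2 + 2/2) = 0.623 × 3 ≈ 1.87 m.

h_min ≈ 1.87 m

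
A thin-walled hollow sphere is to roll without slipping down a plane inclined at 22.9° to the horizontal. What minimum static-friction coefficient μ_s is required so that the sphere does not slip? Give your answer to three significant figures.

Here I = (2/3)MR², so the shape factor k = I/(MR²) = 2/3.
Translational: Mg sinθ − f = Ma. Rotational about the CM: fR = Iα = kMRa, so f = kMa.
These give a = g sinθ/(1+k) and the required friction f = kMg sinθ/(1+k).
The normal force is N = Mg cosθ, so μ_min = f/N = k tanθ/(1+k).
μ_min = (2/3) × tan22.9° / 1.667 ≈ 0.169.

μ_min ≈ 0.169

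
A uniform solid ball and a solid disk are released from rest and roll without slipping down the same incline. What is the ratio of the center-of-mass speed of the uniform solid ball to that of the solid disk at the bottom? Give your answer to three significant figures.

Each satisfies Mgh = ½(1+k)Mv² with k = I/(MR²), so v ∝ 1/√(1+k).
For the uniform solid ball k = 0.4; for the solid disk k = 0.5.
v₁/v₂ = √((1+k₂)/(1+k₁)) = √(1.5/1.4) ≈ 1.04.

v_ratio ≈ 1.04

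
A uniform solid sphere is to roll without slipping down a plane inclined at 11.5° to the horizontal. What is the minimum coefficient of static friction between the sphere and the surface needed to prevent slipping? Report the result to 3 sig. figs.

The moment of inertia is (2/5)MR², giving k ≡ I/(MR²) = 0.4.
Translational: Mg sinθ − f = Ma. Rotational about the CM: fR = Iα = kMRa, so f = kMa.
These give a = g sinθ/(1+k) and the required friction f = kMg sinθ/(1+k).
The normal force is N = Mg cosθ, so μ_min = f/N = k tanθ/(1+k).
μ_min = 0.4 × tan11.5° / 1.4 ≈ 0.0581.

μ_min ≈ 0.0581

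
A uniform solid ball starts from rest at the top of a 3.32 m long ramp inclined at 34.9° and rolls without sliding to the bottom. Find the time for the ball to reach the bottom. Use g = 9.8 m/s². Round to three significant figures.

t ≈ 1.29 s

With I = (2/5)MR², the ratio k = I/(MR²) is 0.4.
Along the incline Mg sinθ − f = Ma, and torque about the center fR = Iα = kMR²(a/R) gives f = kMa.
Hence a = g sinθ/(1+k) = 9.8×sin34.9°/1.4 = 4.005 m/s².
With constant a from rest, t = √(2L/a) = √(2·3.32/4.005) ≈ 1.29 s.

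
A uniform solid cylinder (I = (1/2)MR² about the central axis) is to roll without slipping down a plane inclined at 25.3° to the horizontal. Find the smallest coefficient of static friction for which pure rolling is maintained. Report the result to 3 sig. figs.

The moment of inertia is (1/2)MR², giving k ≡ I/(MR²) = 0.5.
Translational: Mg sinθ − f = Ma. Rotational about the CM: fR = Iα = kMRa, so f = kMa.
These give a = g sinθ/(1+k) and the required friction f = kMg sinθ/(1+k).
The normal force is N = Mg cosθ, so μ_min = f/N = k tanθ/(1+k).
μ_min = 0.5 × tan25.3° / 1.5 ≈ 0.158.

μ_min ≈ 0.158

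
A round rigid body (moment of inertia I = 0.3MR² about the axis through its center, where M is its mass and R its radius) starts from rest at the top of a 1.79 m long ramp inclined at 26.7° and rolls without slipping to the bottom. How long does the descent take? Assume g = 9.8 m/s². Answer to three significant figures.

Here I = 0.3MR², so the shape factor k = I/(MR²) = 0.3.
Translational: Mg sinθ − f = Ma. Rotational about the CM: fR = Iα = kMRa, so f = kMa.
Hence a = g sinθ/(1+k) = 9.8×sin26.7°/1.3 = 3.387 m/s².
With constant a from rest, t = √(2L/a) = √(2·1.79/3.387) ≈ 1.03 s.

t ≈ 1.03 s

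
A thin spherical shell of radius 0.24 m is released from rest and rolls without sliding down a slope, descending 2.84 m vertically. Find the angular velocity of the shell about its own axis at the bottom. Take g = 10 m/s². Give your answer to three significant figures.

The moment of inertia is (2/3)MR², giving k ≡ I/(MR²) = 2/3.
Pure rolling means v = ωR; then KE = ½Mv² + ½I(v/R)² = ½(1+k)Mv² = (5/6)Mv².
Energy conservation Mgh = ½(1+k)Mv² gives v = √(2gh/(1+k)) = √(2 × 10 × 2.84 / 1.667) = 5.838 m/s.
The angular speed follows from ω = v/R = 5.838/0.24 ≈ 24.3 rad/s.

ω ≈ 24.3 rad/s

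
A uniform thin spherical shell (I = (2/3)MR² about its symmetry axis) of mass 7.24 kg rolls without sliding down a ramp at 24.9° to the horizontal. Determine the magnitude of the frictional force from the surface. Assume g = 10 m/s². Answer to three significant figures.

f ≈ 12.2 N

Here I = (2/3)MR², so the shape factor k = I/(MR²) = 2/3.
Along the incline Mg sinθ − f = Ma, and torque about the center fR = Iα = kMR²(a/R) gives f = kMa.
Combining, a = g sinθ/(1+k) and f = kMa = kMg sinθ/(1+k).
f = (2/3) × 7.24 × 10 × sin24.9° / 1.667 ≈ 12.2 N.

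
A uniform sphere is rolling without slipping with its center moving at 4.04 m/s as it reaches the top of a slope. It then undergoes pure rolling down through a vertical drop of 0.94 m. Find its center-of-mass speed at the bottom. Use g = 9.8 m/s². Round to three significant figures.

For this body I = (2/5)MR², i.e. k = I/(MR²) = 0.4.
Pure rolling means v = ωR; then KE = ½Mv² + ½I(v/R)² = ½(1+k)Mv² = (7/10)Mv².
Energy conservation: (7/10)Mv₀² + Mgh = (7/10)Mv², so v² = v₀² + 2gh/(1+k).
v = √(4.04² + 2×9.8×0.94/1.4) = √29.48 ≈ 5.43 m/s.

v ≈ 5.43 m/s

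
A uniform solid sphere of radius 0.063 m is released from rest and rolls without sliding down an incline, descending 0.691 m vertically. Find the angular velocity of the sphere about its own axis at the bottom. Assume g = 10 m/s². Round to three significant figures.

ω ≈ 49.9 rad/s

With I = (2/5)MR², the ratio k = I/(MR²) is 0.4.
Pure rolling means v = ωR; then KE = ½Mv² + ½I(v/R)² = ½(1+k)Mv² = (7/10)Mv².
Energy conservation Mgh = ½(1+k)Mv² gives v = √(2gh/(1+k)) = √(2 × 10 × 0.691 / 1.4) = 3.142 m/s.
The angular speed follows from ω = v/R = 3.142/0.063 ≈ 49.9 rad/s.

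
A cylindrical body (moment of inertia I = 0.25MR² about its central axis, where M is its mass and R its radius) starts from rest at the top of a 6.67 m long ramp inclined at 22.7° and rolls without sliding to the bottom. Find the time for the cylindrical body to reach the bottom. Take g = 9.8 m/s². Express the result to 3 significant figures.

The moment of inertia is 0.25MR², giving k ≡ I/(MR²) = 0.25.
Newton's second law down the slope: Mg sinθ − f = Ma. The torque equation fR = Iα (with α = a/R) gives f = kMa.
Hence a = g sinθ/(1+k) = 9.8×sin22.7°/1.25 = 3.026 m/s².
Starting from rest, L = ½at², so t = √(2L/a) = √(2×6.67/3.026) ≈ 2.10 s.

t ≈ 2.10 s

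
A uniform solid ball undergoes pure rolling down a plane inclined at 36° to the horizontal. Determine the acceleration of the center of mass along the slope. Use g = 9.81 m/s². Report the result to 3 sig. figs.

The moment of inertia is (2/5)MR², giving k ≡ I/(MR²) = 0.4.
Translational: Mg sinθ − f = Ma. Rotational about the CM: fR = Iα = kMRa, so f = kMa.
Eliminating f: Mg sinθ = (1+k)Ma, so a = g sinθ/(1+k) = 9.81 × sin36° / 1.4 ≈ 4.12 m/s².

a ≈ 4.12 m/s²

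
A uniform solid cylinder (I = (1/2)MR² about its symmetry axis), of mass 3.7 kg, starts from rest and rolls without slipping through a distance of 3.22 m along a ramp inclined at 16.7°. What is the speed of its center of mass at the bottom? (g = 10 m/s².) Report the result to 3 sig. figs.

With I = (1/2)MR², the ratio k = I/(MR²) is 0.5.
The rolling condition ω = v/R makes the rotational term ½I(v/R)² = ½kMv², so KE_total = ½(1+k)Mv² = (3/4)Mv².
The vertical drop is h = L sinθ = 3.22 × sin16.7° = 0.9253 m.
Energy conservation: Mgh = (3/4)Mv², so v = √(2gh/(1+k)) = √(2 × 10 × 0.9253 / 1.5) ≈ 3.51 m/s.

v ≈ 3.51 m/s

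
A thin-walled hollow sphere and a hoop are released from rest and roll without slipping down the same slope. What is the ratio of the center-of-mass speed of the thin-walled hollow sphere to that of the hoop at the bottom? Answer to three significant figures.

Each satisfies Mgh = ½(1+k)Mv² with k = I/(MR²), so v ∝ 1/√(1+k).
For the thin-walled hollow sphere k = 2/3; for the hoop k = 1.
v₁/v₂ = √((1+k₂)/(1+k₁)) = √(2/1.667) ≈ 1.10.

v_ratio ≈ 1.10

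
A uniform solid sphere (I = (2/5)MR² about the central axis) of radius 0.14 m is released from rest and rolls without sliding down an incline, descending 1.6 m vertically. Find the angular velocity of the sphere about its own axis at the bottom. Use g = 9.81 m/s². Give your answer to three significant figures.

ω ≈ 33.8 rad/s

The moment of inertia is (2/5)MR², giving k ≡ I/(MR²) = 0.4.
The rolling condition ω = v/R makes the rotational term ½I(v/R)² = ½kMv², so KE_total = ½(1+k)Mv² = (7/10)Mv².
Energy conservation Mgh = ½(1+k)Mv² gives v = √(2gh/(1+k)) = √(2 × 9.81 × 1.6 / 1.4) = 4.735 m/s.
The angular speed follows from ω = v/R = 4.735/0.14 ≈ 33.8 rad/s.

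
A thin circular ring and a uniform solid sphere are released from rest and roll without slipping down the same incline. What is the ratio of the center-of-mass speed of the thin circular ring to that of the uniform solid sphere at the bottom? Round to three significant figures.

Each satisfies Mgh = ½(1+k)Mv² with k = I/(MR²), so v ∝ 1/√(1+k).
For the thin circular ring k = 1; for the uniform solid sphere k = 0.4.
v₁/v₂ = √((1+k₂)/(1+k₁)) = √(1.4/2) ≈ 0.837.

v_ratio ≈ 0.837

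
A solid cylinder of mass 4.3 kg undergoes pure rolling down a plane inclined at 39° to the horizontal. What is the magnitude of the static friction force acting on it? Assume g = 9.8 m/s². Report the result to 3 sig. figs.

The moment of inertia is (1/2)MR², giving k ≡ I/(MR²) = 0.5.
Translational: Mg sinθ − f = Ma. Rotational about the CM: fR = Iα = kMRa, so f = kMa.
Combining, a = g sinθ/(1+k) and f = kMa = kMg sinθ/(1+k).
f = 0.5 × 4.3 × 9.8 × sin39° / 1.5 ≈ 8.84 N.

f ≈ 8.84 N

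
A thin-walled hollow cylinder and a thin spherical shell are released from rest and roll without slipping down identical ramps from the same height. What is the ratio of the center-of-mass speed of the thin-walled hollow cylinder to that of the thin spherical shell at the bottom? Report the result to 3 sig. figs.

v_ratio ≈ 0.913

Each satisfies Mgh = ½(1+k)Mv² with k = I/(MR²), so v ∝ 1/√(1+k).
For the thin-walled hollow cylinder k = 1; for the thin spherical shell k = 2/3.
v₁/v₂ = √((1+k₂)/(1+k₁)) = √(1.667/2) ≈ 0.913.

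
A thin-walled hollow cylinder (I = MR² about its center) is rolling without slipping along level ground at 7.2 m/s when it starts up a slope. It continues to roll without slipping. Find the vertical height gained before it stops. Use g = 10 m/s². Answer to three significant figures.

h ≈ 5.18 m

For this body I = MR², i.e. k = I/(MR²) = 1.
Rolling without slipping gives ω = v/R, so the total kinetic energy is ½Mv² + ½Iω² = ½(1+k)Mv² = Mv².
All of this converts to potential energy at the highest point: Mv₀² = Mgh.
Thus h = (1+k)v₀²/(2g) = 2 × 7.2² / (2 × 10) ≈ 5.18 m.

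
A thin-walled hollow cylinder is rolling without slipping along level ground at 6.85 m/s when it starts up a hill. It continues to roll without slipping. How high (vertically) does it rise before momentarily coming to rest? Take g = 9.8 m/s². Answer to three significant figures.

h ≈ 4.79 m

The moment of inertia is MR², giving k ≡ I/(MR²) = 1.
Since it rolls without slipping, ω = v/R and KE = ½Mv² + ½Iω² = ½(1+k)Mv² = Mv².
At the top the kinetic energy is zero, so Mv₀² = Mgh.
Thus h = (1+k)v₀²/(2g) = 2 × 6.85² / (2 × 9.8) ≈ 4.79 m.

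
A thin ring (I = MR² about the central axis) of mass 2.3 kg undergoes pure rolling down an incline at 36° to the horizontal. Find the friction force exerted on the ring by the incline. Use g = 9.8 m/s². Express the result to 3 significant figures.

For this body I = MR², i.e. k = I/(MR²) = 1.
Along the incline Mg sinθ − f = Ma, and torque about the center fR = Iα = kMR²(a/R) gives f = kMa.
Combining, a = g sinθ/(1+k) and f = kMa = kMg sinθ/(1+k).
f = 1 × 2.3 × 9.8 × sin36° / 2 ≈ 6.62 N.

f ≈ 6.62 N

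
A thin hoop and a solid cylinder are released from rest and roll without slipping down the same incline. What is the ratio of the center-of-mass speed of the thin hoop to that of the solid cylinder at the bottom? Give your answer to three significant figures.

v_ratio ≈ 0.866

Each satisfies Mgh = ½(1+k)Mv² with k = I/(MR²), so v ∝ 1/√(1+k).
For the thin hoop k = 1; for the solid cylinder k = 0.5.
v₁/v₂ = √((1+k₂)/(1+k₁)) = √(1.5/2) ≈ 0.866.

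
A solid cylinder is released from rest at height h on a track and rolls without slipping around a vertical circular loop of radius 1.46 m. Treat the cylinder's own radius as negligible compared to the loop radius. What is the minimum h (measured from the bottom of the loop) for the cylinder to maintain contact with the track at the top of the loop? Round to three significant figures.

With I = (1/2)MR², the ratio k = I/(MR²) is 0.5.
At the top of the loop, the minimum-contact condition is Mg = Mv_top²/r, so v_top² = gr.
With ω = v/R, the kinetic energy at speed v is ½(1+k)Mv² = (3/4)Mv².
Energy conservation from release (height h) to the top (height 2r): Mgh = Mg(2r) + (3/4)M·gr.
Thus h_min = 2r + (1+k)r/2 = r(2 + 1.5/2) = 1.46 × 2.75 ≈ 4.02 m.

h_min ≈ 4.02 m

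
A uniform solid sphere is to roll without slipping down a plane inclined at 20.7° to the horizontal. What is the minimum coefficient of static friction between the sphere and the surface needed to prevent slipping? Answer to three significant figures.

Here I = (2/5)MR², so the shape factor k = I/(MR²) = 0.4.
Along the incline Mg sinθ − f = Ma, and torque about the center fR = Iα = kMR²(a/R) gives f = kMa.
These give a = g sinθ/(1+k) and the required friction f = kMg sinθ/(1+k).
The normal force is N = Mg cosθ, so μ_min = f/N = k tanθ/(1+k).
μ_min = 0.4 × tan20.7° / 1.4 ≈ 0.108.

μ_min ≈ 0.108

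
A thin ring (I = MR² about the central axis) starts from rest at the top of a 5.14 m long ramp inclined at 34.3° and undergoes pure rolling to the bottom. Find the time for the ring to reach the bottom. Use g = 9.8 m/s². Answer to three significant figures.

The moment of inertia is MR², giving k ≡ I/(MR²) = 1.
Newton's second law down the slope: Mg sinθ − f = Ma. The torque equation fR = Iα (with α = a/R) gives f = kMa.
Hence a = g sinθ/(1+k) = 9.8×sin34.3°/2 = 2.761 m/s².
Starting from rest, L = ½at², so t = √(2L/a) = √(2×5.14/2.761) ≈ 1.93 s.

t ≈ 1.93 s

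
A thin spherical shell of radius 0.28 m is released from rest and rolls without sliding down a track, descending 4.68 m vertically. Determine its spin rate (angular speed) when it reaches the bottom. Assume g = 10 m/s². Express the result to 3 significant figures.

For this body I = (2/3)MR², i.e. k = I/(MR²) = 2/3.
Since it rolls without slipping, ω = v/R and KE = ½Mv² + ½Iω² = ½(1+k)Mv² = (5/6)Mv².
Energy conservation Mgh = ½(1+k)Mv² gives v = √(2gh/(1+k)) = √(2 × 10 × 4.68 / 1.667) = 7.494 m/s.
The angular speed follows from ω = v/R = 7.494/0.28 ≈ 26.8 rad/s.

ω ≈ 26.8 rad/s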